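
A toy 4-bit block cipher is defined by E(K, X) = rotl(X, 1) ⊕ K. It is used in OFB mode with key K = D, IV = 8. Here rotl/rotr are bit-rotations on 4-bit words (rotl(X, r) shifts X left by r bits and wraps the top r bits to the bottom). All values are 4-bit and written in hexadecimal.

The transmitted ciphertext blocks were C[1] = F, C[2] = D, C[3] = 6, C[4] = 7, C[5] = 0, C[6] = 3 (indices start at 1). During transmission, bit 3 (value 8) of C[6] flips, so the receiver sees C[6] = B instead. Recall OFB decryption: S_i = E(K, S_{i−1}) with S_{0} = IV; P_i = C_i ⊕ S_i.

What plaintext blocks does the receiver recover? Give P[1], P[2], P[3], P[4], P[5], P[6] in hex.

Only C[6] changed, to B. In OFB, a change in C_i flips the same bit in P_i only; the keystream is unaffected. Decrypting the received ciphertext:
P[1]: S = E(K, 8) = C; F ⊕ C = 3.
P[2]: S = E(K, C) = 4; D ⊕ 4 = 9.
P[3]: S = E(K, 4) = 5; 6 ⊕ 5 = 3.
P[4]: S = E(K, 5) = 7; 7 ⊕ 7 = 0.
P[5]: S = E(K, 7) = 3; 0 ⊕ 3 = 3.
P[6]: S = E(K, 3) = B; B ⊕ B = 0.
Blocks that differ from the original plaintext: P[6].

P[1] = 3, P[2] = 9, P[3] = 3, P[4] = 0, P[5] = 3, P[6] = 0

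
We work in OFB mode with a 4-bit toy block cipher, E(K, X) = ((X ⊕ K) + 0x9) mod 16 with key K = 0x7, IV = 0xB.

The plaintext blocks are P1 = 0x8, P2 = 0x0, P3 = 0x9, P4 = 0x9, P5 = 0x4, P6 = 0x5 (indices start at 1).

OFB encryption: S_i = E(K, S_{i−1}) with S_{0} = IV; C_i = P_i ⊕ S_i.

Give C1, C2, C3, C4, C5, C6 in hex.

C1: S = E(K, 0xB) = 0x5; 0x8 ⊕ 0x5 = 0xD.
C2: S = E(K, 0x5) = 0xB; 0x0 ⊕ 0xB = 0xB.
C3: S = E(K, 0xB) = 0x5; 0x9 ⊕ 0x5 = 0xC.
C4: S = E(K, 0x5) = 0xB; 0x9 ⊕ 0xB = 0x2.
C5: S = E(K, 0xB) = 0x5; 0x4 ⊕ 0x5 = 0x1.
C6: S = E(K, 0x5) = 0xB; 0x5 ⊕ 0xB = 0xE.

C1 = 0xD, C2 = 0xB, C3 = 0xC, C4 = 0x2, C5 = 0x1, C6 = 0xE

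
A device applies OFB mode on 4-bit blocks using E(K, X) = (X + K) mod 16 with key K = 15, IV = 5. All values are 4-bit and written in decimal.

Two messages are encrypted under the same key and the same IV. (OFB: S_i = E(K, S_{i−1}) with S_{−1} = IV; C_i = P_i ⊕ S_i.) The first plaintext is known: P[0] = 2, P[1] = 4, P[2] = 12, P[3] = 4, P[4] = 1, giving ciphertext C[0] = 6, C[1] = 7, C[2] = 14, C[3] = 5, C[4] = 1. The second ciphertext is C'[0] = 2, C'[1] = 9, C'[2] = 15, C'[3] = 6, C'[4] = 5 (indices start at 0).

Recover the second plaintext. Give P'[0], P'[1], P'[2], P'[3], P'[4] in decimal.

P'[0] = 6, P'[1] = 10, P'[2] = 13, P'[3] = 7, P'[4] = 5

In OFB with a reused IV, both messages share the same keystream S_i, so C_i ⊕ C'_i = P_i ⊕ P'_i and thus P'_i = P_i ⊕ C_i ⊕ C'_i.
P'[0]: 2 ⊕ 6 ⊕ 2 = 6.
P'[1]: 4 ⊕ 7 ⊕ 9 = 10.
P'[2]: 12 ⊕ 14 ⊕ 15 = 13.
P'[3]: 4 ⊕ 5 ⊕ 6 = 7.
P'[4]: 1 ⊕ 1 ⊕ 5 = 5.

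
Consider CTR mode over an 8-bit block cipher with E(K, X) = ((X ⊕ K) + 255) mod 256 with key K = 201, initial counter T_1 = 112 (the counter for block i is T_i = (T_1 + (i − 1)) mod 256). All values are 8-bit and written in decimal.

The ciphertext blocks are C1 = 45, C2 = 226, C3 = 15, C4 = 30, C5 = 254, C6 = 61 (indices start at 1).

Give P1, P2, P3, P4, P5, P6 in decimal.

CTR decryption: S_i = E(K, T_i) where T_i is the counter for block i; P_i = C_i ⊕ S_i.
P1: T = 112, S = E(K, T) = 184; 45 ⊕ 184 = 149.
P2: T = 113, S = E(K, T) = 183; 226 ⊕ 183 = 85.
P3: T = 114, S = E(K, T) = 186; 15 ⊕ 186 = 181.
P4: T = 115, S = E(K, T) = 185; 30 ⊕ 185 = 167.
P5: T = 116, S = E(K, T) = 188; 254 ⊕ 188 = 66.
P6: T = 117, S = E(K, T) = 187; 61 ⊕ 187 = 134.

P1 = 149, P2 = 85, P3 = 181, P4 = 167, P5 = 66, P6 = 134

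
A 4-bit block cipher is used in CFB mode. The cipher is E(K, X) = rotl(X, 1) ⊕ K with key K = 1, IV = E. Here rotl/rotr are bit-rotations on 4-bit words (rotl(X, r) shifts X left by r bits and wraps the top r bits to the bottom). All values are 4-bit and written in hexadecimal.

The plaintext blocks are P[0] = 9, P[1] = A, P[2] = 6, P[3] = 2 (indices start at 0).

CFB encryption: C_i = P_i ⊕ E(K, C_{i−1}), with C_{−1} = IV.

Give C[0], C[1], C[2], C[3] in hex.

C[0] = 5, C[1] = 1, C[2] = 5, C[3] = 9

C[0]: E(K, E) = C; 9 ⊕ C = 5.
C[1]: E(K, 5) = B; A ⊕ B = 1.
C[2]: E(K, 1) = 3; 6 ⊕ 3 = 5.
C[3]: E(K, 5) = B; 2 ⊕ B = 9.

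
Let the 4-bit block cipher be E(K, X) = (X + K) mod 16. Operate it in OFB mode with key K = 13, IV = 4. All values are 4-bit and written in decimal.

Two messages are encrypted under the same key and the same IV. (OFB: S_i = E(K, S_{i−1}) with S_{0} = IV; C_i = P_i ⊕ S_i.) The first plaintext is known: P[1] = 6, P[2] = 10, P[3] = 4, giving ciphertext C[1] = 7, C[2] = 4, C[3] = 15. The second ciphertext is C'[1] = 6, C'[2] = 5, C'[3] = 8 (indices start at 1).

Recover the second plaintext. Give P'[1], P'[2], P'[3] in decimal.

In OFB with a reused IV, both messages share the same keystream S_i, so C_i ⊕ C'_i = P_i ⊕ P'_i and thus P'_i = P_i ⊕ C_i ⊕ C'_i.
P'[1]: 6 ⊕ 7 ⊕ 6 = 7.
P'[2]: 10 ⊕ 4 ⊕ 5 = 11.
P'[3]: 4 ⊕ 15 ⊕ 8 = 3.

P'[1] = 7, P'[2] = 11, P'[3] = 3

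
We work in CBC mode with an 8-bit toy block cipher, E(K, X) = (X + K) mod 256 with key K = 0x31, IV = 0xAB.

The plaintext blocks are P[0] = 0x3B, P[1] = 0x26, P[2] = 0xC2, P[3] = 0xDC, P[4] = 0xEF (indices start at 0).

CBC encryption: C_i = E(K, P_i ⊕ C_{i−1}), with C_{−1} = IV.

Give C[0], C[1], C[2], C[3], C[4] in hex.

C[0]: P[0] ⊕ 0xAB = 0x90; E(K, 0x90) = 0xC1.
C[1]: P[1] ⊕ 0xC1 = 0xE7; E(K, 0xE7) = 0x18.
C[2]: P[2] ⊕ 0x18 = 0xDA; E(K, 0xDA) = 0x0B.
C[3]: P[3] ⊕ 0x0B = 0xD7; E(K, 0xD7) = 0x08.
C[4]: P[4] ⊕ 0x08 = 0xE7; E(K, 0xE7) = 0x18.

C[0] = 0xC1, C[1] = 0x18, C[2] = 0x0B, C[3] = 0x08, C[4] = 0x18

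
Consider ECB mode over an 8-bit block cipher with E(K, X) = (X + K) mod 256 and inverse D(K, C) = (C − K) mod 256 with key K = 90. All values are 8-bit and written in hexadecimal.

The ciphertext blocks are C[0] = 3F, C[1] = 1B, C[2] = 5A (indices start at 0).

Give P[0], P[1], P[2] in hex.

ECB decryption: P_i = D(K, C_i).
P[0]: D(K, 3F) = AF.
P[1]: D(K, 1B) = 8B.
P[2]: D(K, 5A) = CA.

P[0] = AF, P[1] = 8B, P[2] = CA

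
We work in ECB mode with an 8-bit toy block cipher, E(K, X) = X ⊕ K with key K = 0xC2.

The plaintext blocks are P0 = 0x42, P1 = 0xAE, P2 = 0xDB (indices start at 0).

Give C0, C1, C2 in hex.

C0 = 0x80, C1 = 0x6C, C2 = 0x19

ECB encryption: C_i = E(K, P_i).
C0: E(K, 0x42) = 0x80.
C1: E(K, 0xAE) = 0x6C.
C2: E(K, 0xDB) = 0x19.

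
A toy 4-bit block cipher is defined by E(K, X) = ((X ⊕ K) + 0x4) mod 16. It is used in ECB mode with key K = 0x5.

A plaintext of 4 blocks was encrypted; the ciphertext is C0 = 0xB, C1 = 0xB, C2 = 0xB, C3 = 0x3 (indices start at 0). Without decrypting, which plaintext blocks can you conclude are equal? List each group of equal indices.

P0 = P1 = P2

ECB encrypts each block independently with the same key, so equal ciphertext blocks imply equal plaintext blocks.
C0 = C1 = C2 = 0xB, so P0 = P1 = P2.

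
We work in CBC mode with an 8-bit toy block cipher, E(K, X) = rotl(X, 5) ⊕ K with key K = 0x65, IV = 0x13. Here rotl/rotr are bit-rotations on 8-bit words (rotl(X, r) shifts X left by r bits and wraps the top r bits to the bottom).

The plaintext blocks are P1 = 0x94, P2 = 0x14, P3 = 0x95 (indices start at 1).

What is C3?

C3 = 0x7D

CBC encryption: C_i = E(K, P_i ⊕ C_{i−1}), with C_{0} = IV.
C1: P1 ⊕ 0x13 = 0x87; E(K, 0x87) = 0x95.
C2: P2 ⊕ 0x95 = 0x81; E(K, 0x81) = 0x55.
C3: P3 ⊕ 0x55 = 0xC0; E(K, 0xC0) = 0x7D.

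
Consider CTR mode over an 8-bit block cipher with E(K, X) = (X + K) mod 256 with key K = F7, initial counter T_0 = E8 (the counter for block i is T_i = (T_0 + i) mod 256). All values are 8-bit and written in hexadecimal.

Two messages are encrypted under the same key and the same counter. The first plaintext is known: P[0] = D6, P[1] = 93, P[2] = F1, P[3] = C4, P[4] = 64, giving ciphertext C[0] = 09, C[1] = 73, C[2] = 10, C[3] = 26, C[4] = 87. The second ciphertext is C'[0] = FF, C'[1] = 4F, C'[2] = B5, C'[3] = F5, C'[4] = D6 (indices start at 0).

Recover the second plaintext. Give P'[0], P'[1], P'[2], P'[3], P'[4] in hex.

P'[0] = 20, P'[1] = AF, P'[2] = 54, P'[3] = 17, P'[4] = 35

In CTR with a reused counter, both messages share the same keystream S_i, so C_i ⊕ C'_i = P_i ⊕ P'_i and thus P'_i = P_i ⊕ C_i ⊕ C'_i.
P'[0]: D6 ⊕ 09 ⊕ FF = 20.
P'[1]: 93 ⊕ 73 ⊕ 4F = AF.
P'[2]: F1 ⊕ 10 ⊕ B5 = 54.
P'[3]: C4 ⊕ 26 ⊕ F5 = 17.
P'[4]: 64 ⊕ 87 ⊕ D6 = 35.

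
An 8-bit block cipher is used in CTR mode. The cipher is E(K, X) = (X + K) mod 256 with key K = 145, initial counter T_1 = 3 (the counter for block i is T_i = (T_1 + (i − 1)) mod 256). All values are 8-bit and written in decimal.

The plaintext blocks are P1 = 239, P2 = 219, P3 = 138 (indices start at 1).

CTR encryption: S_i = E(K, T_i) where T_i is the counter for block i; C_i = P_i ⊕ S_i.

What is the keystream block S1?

148

C1: T = 3, S = E(K, T) = 148; 239 ⊕ 148 = 123.
So S1 = 148.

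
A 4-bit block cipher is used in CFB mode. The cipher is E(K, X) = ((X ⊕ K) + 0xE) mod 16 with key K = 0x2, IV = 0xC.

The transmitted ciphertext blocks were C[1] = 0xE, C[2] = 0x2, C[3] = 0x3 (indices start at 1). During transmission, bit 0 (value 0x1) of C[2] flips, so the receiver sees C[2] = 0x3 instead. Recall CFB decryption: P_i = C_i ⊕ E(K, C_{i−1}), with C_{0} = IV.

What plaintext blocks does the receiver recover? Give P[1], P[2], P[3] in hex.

Only C[2] changed, to 0x3. In CFB, a change in C_i flips the same bit in P_i and garbles P_{i+1}. Decrypting the received ciphertext:
P[1]: E(K, 0xC) = 0xC; 0xE ⊕ 0xC = 0x2.
P[2]: E(K, 0xE) = 0xA; 0x3 ⊕ 0xA = 0x9.
P[3]: E(K, 0x3) = 0xF; 0x3 ⊕ 0xF = 0xC.
Blocks that differ from the original plaintext: P[2], P[3].

P[1] = 0x2, P[2] = 0x9, P[3] = 0xC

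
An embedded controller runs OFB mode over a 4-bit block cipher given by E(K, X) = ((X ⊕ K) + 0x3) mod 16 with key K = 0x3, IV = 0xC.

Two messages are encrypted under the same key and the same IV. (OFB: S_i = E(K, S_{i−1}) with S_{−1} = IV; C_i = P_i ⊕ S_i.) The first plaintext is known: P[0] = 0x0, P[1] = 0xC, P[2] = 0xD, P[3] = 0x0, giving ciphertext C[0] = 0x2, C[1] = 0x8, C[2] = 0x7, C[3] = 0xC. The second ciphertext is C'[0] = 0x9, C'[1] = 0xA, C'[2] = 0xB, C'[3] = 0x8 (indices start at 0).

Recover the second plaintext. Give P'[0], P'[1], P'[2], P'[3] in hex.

In OFB with a reused IV, both messages share the same keystream S_i, so C_i ⊕ C'_i = P_i ⊕ P'_i and thus P'_i = P_i ⊕ C_i ⊕ C'_i.
P'[0]: 0x0 ⊕ 0x2 ⊕ 0x9 = 0xB.
P'[1]: 0xC ⊕ 0x8 ⊕ 0xA = 0xE.
P'[2]: 0xD ⊕ 0x7 ⊕ 0xB = 0x1.
P'[3]: 0x0 ⊕ 0xC ⊕ 0x8 = 0x4.

P'[0] = 0xB, P'[1] = 0xE, P'[2] = 0x1, P'[3] = 0x4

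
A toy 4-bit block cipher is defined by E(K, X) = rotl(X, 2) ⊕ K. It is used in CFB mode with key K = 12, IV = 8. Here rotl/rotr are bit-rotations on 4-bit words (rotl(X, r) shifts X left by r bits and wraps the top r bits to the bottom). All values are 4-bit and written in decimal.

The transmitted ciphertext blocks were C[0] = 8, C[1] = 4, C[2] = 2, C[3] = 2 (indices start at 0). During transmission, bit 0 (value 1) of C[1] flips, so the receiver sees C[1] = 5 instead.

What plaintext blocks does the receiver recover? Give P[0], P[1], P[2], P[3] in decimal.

P[0] = 6, P[1] = 11, P[2] = 11, P[3] = 6

CFB decryption: P_i = C_i ⊕ E(K, C_{i−1}), with C_{−1} = IV.
Only C[1] changed, to 5. In CFB, a change in C_i flips the same bit in P_i and garbles P_{i+1}. Decrypting the received ciphertext:
P[0]: E(K, 8) = 14; 8 ⊕ 14 = 6.
P[1]: E(K, 8) = 14; 5 ⊕ 14 = 11.
P[2]: E(K, 5) = 9; 2 ⊕ 9 = 11.
P[3]: E(K, 2) = 4; 2 ⊕ 4 = 6.
Blocks that differ from the original plaintext: P[1], P[2].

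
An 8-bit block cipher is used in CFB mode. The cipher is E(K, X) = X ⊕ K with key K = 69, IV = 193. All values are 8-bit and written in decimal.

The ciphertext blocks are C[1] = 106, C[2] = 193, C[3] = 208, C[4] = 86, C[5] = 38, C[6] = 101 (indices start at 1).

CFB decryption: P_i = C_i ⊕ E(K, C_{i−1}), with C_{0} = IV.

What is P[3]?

P[3]: E(K, 193) = 132; 208 ⊕ 132 = 84.

P[3] = 84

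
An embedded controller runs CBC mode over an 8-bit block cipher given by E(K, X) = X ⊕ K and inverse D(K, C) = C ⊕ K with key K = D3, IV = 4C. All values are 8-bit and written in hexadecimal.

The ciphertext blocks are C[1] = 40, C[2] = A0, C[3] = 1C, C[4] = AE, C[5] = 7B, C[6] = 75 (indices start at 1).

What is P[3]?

P[3] = 6F

CBC decryption: P_i = D(K, C_i) ⊕ C_{i−1}, with C_{0} = IV.
P[3]: D(K, 1C) = CF; CF ⊕ A0 = 6F.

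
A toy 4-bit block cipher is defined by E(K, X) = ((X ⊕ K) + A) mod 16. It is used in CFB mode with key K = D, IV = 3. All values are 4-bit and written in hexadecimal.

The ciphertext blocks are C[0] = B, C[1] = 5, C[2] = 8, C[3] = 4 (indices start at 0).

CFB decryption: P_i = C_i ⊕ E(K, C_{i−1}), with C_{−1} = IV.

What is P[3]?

P[3]: E(K, 8) = F; 4 ⊕ F = B.

P[3] = B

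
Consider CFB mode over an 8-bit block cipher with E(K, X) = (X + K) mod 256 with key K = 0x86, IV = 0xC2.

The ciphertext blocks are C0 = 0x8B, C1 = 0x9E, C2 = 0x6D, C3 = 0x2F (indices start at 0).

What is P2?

P2 = 0x49

CFB decryption: P_i = C_i ⊕ E(K, C_{i−1}), with C_{−1} = IV.
P2: E(K, 0x9E) = 0x24; 0x6D ⊕ 0x24 = 0x49.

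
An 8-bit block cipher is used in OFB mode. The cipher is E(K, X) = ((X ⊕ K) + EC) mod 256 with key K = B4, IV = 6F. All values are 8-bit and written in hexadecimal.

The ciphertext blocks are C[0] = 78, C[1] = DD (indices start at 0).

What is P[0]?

OFB decryption: S_i = E(K, S_{i−1}) with S_{−1} = IV; P_i = C_i ⊕ S_i.
P[0]: S = E(K, 6F) = C7; 78 ⊕ C7 = BF.

P[0] = BF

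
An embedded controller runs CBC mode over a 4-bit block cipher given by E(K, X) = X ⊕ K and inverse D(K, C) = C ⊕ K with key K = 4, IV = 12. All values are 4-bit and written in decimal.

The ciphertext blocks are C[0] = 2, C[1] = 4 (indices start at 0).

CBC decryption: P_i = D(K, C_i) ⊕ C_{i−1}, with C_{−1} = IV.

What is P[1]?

P[1] = 2

P[1]: D(K, 4) = 0; 0 ⊕ 2 = 2.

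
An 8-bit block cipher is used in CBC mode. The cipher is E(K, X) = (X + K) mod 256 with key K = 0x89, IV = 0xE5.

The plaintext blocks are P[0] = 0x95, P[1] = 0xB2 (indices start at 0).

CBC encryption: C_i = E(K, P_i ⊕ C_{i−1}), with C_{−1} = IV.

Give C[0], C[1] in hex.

C[0]: P[0] ⊕ 0xE5 = 0x70; E(K, 0x70) = 0xF9.
C[1]: P[1] ⊕ 0xF9 = 0x4B; E(K, 0x4B) = 0xD4.

C[0] = 0xF9, C[1] = 0xD4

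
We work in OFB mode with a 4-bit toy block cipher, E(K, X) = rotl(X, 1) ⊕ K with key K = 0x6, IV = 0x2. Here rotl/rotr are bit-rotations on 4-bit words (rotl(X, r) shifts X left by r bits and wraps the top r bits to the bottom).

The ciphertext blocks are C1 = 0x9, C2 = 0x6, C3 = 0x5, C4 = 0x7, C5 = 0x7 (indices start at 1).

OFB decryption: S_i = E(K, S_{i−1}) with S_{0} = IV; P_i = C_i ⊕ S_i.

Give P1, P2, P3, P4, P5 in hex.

P1: S = E(K, 0x2) = 0x2; 0x9 ⊕ 0x2 = 0xB.
P2: S = E(K, 0x2) = 0x2; 0x6 ⊕ 0x2 = 0x4.
P3: S = E(K, 0x2) = 0x2; 0x5 ⊕ 0x2 = 0x7.
P4: S = E(K, 0x2) = 0x2; 0x7 ⊕ 0x2 = 0x5.
P5: S = E(K, 0x2) = 0x2; 0x7 ⊕ 0x2 = 0x5.

P1 = 0xB, P2 = 0x4, P3 = 0x7, P4 = 0x5, P5 = 0x5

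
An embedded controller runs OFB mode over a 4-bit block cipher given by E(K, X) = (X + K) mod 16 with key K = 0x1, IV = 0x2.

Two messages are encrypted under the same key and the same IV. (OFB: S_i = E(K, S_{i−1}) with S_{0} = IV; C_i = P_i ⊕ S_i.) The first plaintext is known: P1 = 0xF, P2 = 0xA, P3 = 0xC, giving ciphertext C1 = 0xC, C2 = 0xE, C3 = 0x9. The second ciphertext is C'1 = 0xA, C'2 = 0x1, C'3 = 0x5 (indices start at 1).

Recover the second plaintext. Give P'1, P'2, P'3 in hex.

P'1 = 0x9, P'2 = 0x5, P'3 = 0x0

In OFB with a reused IV, both messages share the same keystream S_i, so C_i ⊕ C'_i = P_i ⊕ P'_i and thus P'_i = P_i ⊕ C_i ⊕ C'_i.
P'1: 0xF ⊕ 0xC ⊕ 0xA = 0x9.
P'2: 0xA ⊕ 0xE ⊕ 0x1 = 0x5.
P'3: 0xC ⊕ 0x9 ⊕ 0x5 = 0x0.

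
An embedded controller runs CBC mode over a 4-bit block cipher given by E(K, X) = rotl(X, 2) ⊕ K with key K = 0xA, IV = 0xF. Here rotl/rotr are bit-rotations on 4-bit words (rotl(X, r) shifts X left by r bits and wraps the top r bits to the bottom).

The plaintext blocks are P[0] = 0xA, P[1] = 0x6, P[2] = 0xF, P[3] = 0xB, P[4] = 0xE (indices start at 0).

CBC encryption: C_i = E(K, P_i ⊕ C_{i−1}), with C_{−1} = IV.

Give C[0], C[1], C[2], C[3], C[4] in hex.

C[0]: P[0] ⊕ 0xF = 0x5; E(K, 0x5) = 0xF.
C[1]: P[1] ⊕ 0xF = 0x9; E(K, 0x9) = 0xC.
C[2]: P[2] ⊕ 0xC = 0x3; E(K, 0x3) = 0x6.
C[3]: P[3] ⊕ 0x6 = 0xD; E(K, 0xD) = 0xD.
C[4]: P[4] ⊕ 0xD = 0x3; E(K, 0x3) = 0x6.

C[0] = 0xF, C[1] = 0xC, C[2] = 0x6, C[3] = 0xD, C[4] = 0x6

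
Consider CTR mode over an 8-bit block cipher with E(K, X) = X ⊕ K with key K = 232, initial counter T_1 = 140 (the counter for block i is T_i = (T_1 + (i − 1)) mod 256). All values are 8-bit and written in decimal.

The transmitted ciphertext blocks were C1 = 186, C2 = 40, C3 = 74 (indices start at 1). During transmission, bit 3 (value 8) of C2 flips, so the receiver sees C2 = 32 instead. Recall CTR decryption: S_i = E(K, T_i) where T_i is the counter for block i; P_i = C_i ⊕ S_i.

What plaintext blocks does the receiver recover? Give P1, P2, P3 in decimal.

P1 = 222, P2 = 69, P3 = 44

Only C2 changed, to 32. In CTR, a change in C_i flips the same bit in P_i only; the keystream is unaffected. Decrypting the received ciphertext:
P1: T = 140, S = E(K, T) = 100; 186 ⊕ 100 = 222.
P2: T = 141, S = E(K, T) = 101; 32 ⊕ 101 = 69.
P3: T = 142, S = E(K, T) = 102; 74 ⊕ 102 = 44.
Blocks that differ from the original plaintext: P2.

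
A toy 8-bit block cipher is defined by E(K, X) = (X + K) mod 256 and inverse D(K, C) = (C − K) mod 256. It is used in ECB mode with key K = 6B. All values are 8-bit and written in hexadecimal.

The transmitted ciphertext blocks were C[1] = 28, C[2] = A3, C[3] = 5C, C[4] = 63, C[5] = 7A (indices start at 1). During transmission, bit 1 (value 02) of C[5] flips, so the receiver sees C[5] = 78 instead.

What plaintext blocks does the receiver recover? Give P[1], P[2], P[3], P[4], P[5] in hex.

P[1] = BD, P[2] = 38, P[3] = F1, P[4] = F8, P[5] = 0D

ECB decryption: P_i = D(K, C_i).
Only C[5] changed, to 78. In ECB, a change in C_i affects only P_i. Decrypting the received ciphertext:
P[1]: D(K, 28) = BD.
P[2]: D(K, A3) = 38.
P[3]: D(K, 5C) = F1.
P[4]: D(K, 63) = F8.
P[5]: D(K, 78) = 0D.
Blocks that differ from the original plaintext: P[5].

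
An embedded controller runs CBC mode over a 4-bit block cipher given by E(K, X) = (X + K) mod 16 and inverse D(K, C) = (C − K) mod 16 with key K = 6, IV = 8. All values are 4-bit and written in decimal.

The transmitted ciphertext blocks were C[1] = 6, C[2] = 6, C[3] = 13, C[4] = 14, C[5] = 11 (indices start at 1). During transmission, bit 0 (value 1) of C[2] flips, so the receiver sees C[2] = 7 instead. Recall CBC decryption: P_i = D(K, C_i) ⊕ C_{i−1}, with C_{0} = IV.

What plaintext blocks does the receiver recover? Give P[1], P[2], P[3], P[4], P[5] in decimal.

Only C[2] changed, to 7. In CBC, a change in C_i garbles P_i and flips the same bit in P_{i+1}. Decrypting the received ciphertext:
P[1]: D(K, 6) = 0; 0 ⊕ 8 = 8.
P[2]: D(K, 7) = 1; 1 ⊕ 6 = 7.
P[3]: D(K, 13) = 7; 7 ⊕ 7 = 0.
P[4]: D(K, 14) = 8; 8 ⊕ 13 = 5.
P[5]: D(K, 11) = 5; 5 ⊕ 14 = 11.
Blocks that differ from the original plaintext: P[2], P[3].

P[1] = 8, P[2] = 7, P[3] = 0, P[4] = 5, P[5] = 11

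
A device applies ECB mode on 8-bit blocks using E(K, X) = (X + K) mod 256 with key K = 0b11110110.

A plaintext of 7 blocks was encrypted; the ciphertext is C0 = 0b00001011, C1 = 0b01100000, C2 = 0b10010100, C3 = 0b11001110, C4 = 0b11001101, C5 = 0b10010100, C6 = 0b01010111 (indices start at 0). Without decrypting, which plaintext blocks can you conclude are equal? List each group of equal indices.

P2 = P5

ECB encrypts each block independently with the same key, so equal ciphertext blocks imply equal plaintext blocks.
C2 = C5 = 0b10010100, so P2 = P5.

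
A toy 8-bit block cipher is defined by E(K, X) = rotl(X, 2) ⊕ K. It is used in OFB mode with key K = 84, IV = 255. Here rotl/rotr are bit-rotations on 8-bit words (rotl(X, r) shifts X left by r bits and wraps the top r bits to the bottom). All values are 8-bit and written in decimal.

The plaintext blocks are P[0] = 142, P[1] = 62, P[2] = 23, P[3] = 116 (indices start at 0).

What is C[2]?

OFB encryption: S_i = E(K, S_{i−1}) with S_{−1} = IV; C_i = P_i ⊕ S_i.
C[0]: S = E(K, 255) = 171; 142 ⊕ 171 = 37.
C[1]: S = E(K, 171) = 250; 62 ⊕ 250 = 196.
C[2]: S = E(K, 250) = 191; 23 ⊕ 191 = 168.

C[2] = 168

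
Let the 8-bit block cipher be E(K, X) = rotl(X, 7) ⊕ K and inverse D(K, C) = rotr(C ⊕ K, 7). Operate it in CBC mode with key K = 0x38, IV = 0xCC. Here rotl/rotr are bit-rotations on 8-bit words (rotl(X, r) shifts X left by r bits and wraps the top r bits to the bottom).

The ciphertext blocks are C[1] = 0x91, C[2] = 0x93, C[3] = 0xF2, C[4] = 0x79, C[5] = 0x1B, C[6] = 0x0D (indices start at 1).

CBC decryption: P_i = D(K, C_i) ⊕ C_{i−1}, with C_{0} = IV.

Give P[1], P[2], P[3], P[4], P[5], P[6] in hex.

P[1] = 0x9F, P[2] = 0xC6, P[3] = 0x06, P[4] = 0x70, P[5] = 0x3F, P[6] = 0x71

P[1]: D(K, 0x91) = 0x53; 0x53 ⊕ 0xCC = 0x9F.
P[2]: D(K, 0x93) = 0x57; 0x57 ⊕ 0x91 = 0xC6.
P[3]: D(K, 0xF2) = 0x95; 0x95 ⊕ 0x93 = 0x06.
P[4]: D(K, 0x79) = 0x82; 0x82 ⊕ 0xF2 = 0x70.
P[5]: D(K, 0x1B) = 0x46; 0x46 ⊕ 0x79 = 0x3F.
P[6]: D(K, 0x0D) = 0x6A; 0x6A ⊕ 0x1B = 0x71.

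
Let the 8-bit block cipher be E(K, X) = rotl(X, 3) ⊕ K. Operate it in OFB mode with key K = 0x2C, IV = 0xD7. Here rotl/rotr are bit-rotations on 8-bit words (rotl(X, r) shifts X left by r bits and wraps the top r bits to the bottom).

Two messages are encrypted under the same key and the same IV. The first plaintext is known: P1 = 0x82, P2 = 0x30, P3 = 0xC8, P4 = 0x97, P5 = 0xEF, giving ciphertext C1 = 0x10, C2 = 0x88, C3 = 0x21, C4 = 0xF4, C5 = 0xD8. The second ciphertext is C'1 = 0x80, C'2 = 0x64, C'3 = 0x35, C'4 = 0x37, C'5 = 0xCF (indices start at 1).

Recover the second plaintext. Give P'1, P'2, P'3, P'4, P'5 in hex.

In OFB with a reused IV, both messages share the same keystream S_i, so C_i ⊕ C'_i = P_i ⊕ P'_i and thus P'_i = P_i ⊕ C_i ⊕ C'_i.
P'1: 0x82 ⊕ 0x10 ⊕ 0x80 = 0x12.
P'2: 0x30 ⊕ 0x88 ⊕ 0x64 = 0xDC.
P'3: 0xC8 ⊕ 0x21 ⊕ 0x35 = 0xDC.
P'4: 0x97 ⊕ 0xF4 ⊕ 0x37 = 0x54.
P'5: 0xEF ⊕ 0xD8 ⊕ 0xCF = 0xF8.

P'1 = 0x12, P'2 = 0xDC, P'3 = 0xDC, P'4 = 0x54, P'5 = 0xF8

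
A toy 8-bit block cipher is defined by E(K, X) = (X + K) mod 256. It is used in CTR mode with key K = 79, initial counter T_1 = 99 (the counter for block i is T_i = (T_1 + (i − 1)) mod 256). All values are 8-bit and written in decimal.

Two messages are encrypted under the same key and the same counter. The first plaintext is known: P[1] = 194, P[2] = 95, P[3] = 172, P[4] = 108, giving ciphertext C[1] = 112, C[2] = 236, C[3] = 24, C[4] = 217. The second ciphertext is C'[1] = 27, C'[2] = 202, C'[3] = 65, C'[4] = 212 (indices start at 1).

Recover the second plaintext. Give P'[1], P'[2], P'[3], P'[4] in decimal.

In CTR with a reused counter, both messages share the same keystream S_i, so C_i ⊕ C'_i = P_i ⊕ P'_i and thus P'_i = P_i ⊕ C_i ⊕ C'_i.
P'[1]: 194 ⊕ 112 ⊕ 27 = 169.
P'[2]: 95 ⊕ 236 ⊕ 202 = 121.
P'[3]: 172 ⊕ 24 ⊕ 65 = 245.
P'[4]: 108 ⊕ 217 ⊕ 212 = 97.

P'[1] = 169, P'[2] = 121, P'[3] = 245, P'[4] = 97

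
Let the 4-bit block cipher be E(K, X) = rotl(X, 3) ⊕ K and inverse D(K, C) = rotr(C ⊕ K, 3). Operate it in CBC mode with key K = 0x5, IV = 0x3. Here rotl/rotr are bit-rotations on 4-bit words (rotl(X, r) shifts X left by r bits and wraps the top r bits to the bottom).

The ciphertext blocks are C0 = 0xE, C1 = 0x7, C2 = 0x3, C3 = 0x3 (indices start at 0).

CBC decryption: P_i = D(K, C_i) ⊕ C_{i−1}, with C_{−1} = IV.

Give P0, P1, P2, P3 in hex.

P0: D(K, 0xE) = 0x7; 0x7 ⊕ 0x3 = 0x4.
P1: D(K, 0x7) = 0x4; 0x4 ⊕ 0xE = 0xA.
P2: D(K, 0x3) = 0xC; 0xC ⊕ 0x7 = 0xB.
P3: D(K, 0x3) = 0xC; 0xC ⊕ 0x3 = 0xF.

P0 = 0x4, P1 = 0xA, P2 = 0xB, P3 = 0xF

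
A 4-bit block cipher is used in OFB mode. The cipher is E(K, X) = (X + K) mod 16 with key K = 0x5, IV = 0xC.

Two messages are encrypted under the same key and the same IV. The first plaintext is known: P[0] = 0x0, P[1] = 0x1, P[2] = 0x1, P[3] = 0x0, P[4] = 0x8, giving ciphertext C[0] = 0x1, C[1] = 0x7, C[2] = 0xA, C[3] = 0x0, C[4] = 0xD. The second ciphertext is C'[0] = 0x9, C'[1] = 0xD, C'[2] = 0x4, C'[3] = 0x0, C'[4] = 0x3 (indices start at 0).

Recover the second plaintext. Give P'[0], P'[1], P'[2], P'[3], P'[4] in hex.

P'[0] = 0x8, P'[1] = 0xB, P'[2] = 0xF, P'[3] = 0x0, P'[4] = 0x6

In OFB with a reused IV, both messages share the same keystream S_i, so C_i ⊕ C'_i = P_i ⊕ P'_i and thus P'_i = P_i ⊕ C_i ⊕ C'_i.
P'[0]: 0x0 ⊕ 0x1 ⊕ 0x9 = 0x8.
P'[1]: 0x1 ⊕ 0x7 ⊕ 0xD = 0xB.
P'[2]: 0x1 ⊕ 0xA ⊕ 0x4 = 0xF.
P'[3]: 0x0 ⊕ 0x0 ⊕ 0x0 = 0x0.
P'[4]: 0x8 ⊕ 0xD ⊕ 0x3 = 0x6.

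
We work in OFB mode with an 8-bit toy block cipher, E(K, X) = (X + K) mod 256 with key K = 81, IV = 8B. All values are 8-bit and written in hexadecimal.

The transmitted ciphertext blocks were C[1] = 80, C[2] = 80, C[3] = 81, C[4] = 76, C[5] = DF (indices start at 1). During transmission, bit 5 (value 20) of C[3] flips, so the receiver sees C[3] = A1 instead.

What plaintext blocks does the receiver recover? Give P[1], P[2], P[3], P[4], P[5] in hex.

P[1] = 8C, P[2] = 0D, P[3] = AF, P[4] = F9, P[5] = CF

OFB decryption: S_i = E(K, S_{i−1}) with S_{0} = IV; P_i = C_i ⊕ S_i.
Only C[3] changed, to A1. In OFB, a change in C_i flips the same bit in P_i only; the keystream is unaffected. Decrypting the received ciphertext:
P[1]: S = E(K, 8B) = 0C; 80 ⊕ 0C = 8C.
P[2]: S = E(K, 0C) = 8D; 80 ⊕ 8D = 0D.
P[3]: S = E(K, 8D) = 0E; A1 ⊕ 0E = AF.
P[4]: S = E(K, 0E) = 8F; 76 ⊕ 8F = F9.
P[5]: S = E(K, 8F) = 10; DF ⊕ 10 = CF.
Blocks that differ from the original plaintext: P[3].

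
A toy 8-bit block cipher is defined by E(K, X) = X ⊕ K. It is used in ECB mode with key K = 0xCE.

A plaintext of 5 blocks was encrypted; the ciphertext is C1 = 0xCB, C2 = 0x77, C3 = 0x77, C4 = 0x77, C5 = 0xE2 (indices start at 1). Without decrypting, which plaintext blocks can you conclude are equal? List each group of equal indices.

ECB encrypts each block independently with the same key, so equal ciphertext blocks imply equal plaintext blocks.
C2 = C3 = C4 = 0x77, so P2 = P3 = P4.

P2 = P3 = P4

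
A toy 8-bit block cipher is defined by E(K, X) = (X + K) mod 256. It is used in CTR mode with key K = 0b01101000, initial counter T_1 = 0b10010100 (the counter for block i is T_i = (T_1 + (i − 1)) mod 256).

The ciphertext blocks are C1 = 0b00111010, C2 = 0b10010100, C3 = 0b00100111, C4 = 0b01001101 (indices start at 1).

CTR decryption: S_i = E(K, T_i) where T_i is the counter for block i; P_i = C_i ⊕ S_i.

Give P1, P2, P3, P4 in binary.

P1: T = 0b10010100, S = E(K, T) = 0b11111100; 0b00111010 ⊕ 0b11111100 = 0b11000110.
P2: T = 0b10010101, S = E(K, T) = 0b11111101; 0b10010100 ⊕ 0b11111101 = 0b01101001.
P3: T = 0b10010110, S = E(K, T) = 0b11111110; 0b00100111 ⊕ 0b11111110 = 0b11011001.
P4: T = 0b10010111, S = E(K, T) = 0b11111111; 0b01001101 ⊕ 0b11111111 = 0b10110010.

P1 = 0b11000110, P2 = 0b01101001, P3 = 0b11011001, P4 = 0b10110010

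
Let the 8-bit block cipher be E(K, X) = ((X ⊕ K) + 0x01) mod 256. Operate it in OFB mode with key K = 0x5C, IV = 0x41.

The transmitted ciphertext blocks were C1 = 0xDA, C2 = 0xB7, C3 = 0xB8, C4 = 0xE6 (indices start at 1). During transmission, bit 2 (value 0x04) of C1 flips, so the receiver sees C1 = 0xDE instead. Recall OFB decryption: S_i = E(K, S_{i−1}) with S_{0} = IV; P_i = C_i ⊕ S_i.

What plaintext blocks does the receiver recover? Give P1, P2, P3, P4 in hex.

P1 = 0xC0, P2 = 0xF4, P3 = 0x98, P4 = 0x9B

Only C1 changed, to 0xDE. In OFB, a change in C_i flips the same bit in P_i only; the keystream is unaffected. Decrypting the received ciphertext:
P1: S = E(K, 0x41) = 0x1E; 0xDE ⊕ 0x1E = 0xC0.
P2: S = E(K, 0x1E) = 0x43; 0xB7 ⊕ 0x43 = 0xF4.
P3: S = E(K, 0x43) = 0x20; 0xB8 ⊕ 0x20 = 0x98.
P4: S = E(K, 0x20) = 0x7D; 0xE6 ⊕ 0x7D = 0x9B.
Blocks that differ from the original plaintext: P1.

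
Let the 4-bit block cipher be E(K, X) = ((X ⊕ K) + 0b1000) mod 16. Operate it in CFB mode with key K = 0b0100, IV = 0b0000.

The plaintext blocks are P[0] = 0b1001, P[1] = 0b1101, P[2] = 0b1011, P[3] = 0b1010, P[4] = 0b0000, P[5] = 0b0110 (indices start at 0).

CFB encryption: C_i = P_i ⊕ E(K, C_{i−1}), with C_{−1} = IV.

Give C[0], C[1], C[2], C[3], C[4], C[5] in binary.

C[0]: E(K, 0b0000) = 0b1100; 0b1001 ⊕ 0b1100 = 0b0101.
C[1]: E(K, 0b0101) = 0b1001; 0b1101 ⊕ 0b1001 = 0b0100.
C[2]: E(K, 0b0100) = 0b1000; 0b1011 ⊕ 0b1000 = 0b0011.
C[3]: E(K, 0b0011) = 0b1111; 0b1010 ⊕ 0b1111 = 0b0101.
C[4]: E(K, 0b0101) = 0b1001; 0b0000 ⊕ 0b1001 = 0b1001.
C[5]: E(K, 0b1001) = 0b0101; 0b0110 ⊕ 0b0101 = 0b0011.

C[0] = 0b0101, C[1] = 0b0100, C[2] = 0b0011, C[3] = 0b0101, C[4] = 0b1001, C[5] = 0b0011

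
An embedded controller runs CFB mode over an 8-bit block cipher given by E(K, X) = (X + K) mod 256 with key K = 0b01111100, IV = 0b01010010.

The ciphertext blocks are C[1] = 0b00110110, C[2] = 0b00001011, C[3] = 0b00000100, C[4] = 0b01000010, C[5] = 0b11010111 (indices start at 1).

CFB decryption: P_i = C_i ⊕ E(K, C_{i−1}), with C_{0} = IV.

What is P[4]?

P[4]: E(K, 0b00000100) = 0b10000000; 0b01000010 ⊕ 0b10000000 = 0b11000010.

P[4] = 0b11000010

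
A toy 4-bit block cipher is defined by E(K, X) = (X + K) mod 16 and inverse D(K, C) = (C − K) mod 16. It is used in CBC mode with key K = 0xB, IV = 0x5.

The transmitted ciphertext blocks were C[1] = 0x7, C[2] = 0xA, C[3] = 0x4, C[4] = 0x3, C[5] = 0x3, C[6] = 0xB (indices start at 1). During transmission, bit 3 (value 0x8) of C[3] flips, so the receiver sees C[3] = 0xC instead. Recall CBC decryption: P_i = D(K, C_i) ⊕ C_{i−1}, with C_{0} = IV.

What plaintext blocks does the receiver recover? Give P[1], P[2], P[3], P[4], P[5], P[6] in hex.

Only C[3] changed, to 0xC. In CBC, a change in C_i garbles P_i and flips the same bit in P_{i+1}. Decrypting the received ciphertext:
P[1]: D(K, 0x7) = 0xC; 0xC ⊕ 0x5 = 0x9.
P[2]: D(K, 0xA) = 0xF; 0xF ⊕ 0x7 = 0x8.
P[3]: D(K, 0xC) = 0x1; 0x1 ⊕ 0xA = 0xB.
P[4]: D(K, 0x3) = 0x8; 0x8 ⊕ 0xC = 0x4.
P[5]: D(K, 0x3) = 0x8; 0x8 ⊕ 0x3 = 0xB.
P[6]: D(K, 0xB) = 0x0; 0x0 ⊕ 0x3 = 0x3.
Blocks that differ from the original plaintext: P[3], P[4].

P[1] = 0x9, P[2] = 0x8, P[3] = 0xB, P[4] = 0x4, P[5] = 0xB, P[6] = 0x3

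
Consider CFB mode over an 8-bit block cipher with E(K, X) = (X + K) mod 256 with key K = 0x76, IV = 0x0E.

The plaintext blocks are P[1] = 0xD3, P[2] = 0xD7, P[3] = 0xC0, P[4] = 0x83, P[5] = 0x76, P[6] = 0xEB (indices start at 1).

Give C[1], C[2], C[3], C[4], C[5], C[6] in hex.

CFB encryption: C_i = P_i ⊕ E(K, C_{i−1}), with C_{0} = IV.
C[1]: E(K, 0x0E) = 0x84; 0xD3 ⊕ 0x84 = 0x57.
C[2]: E(K, 0x57) = 0xCD; 0xD7 ⊕ 0xCD = 0x1A.
C[3]: E(K, 0x1A) = 0x90; 0xC0 ⊕ 0x90 = 0x50.
C[4]: E(K, 0x50) = 0xC6; 0x83 ⊕ 0xC6 = 0x45.
C[5]: E(K, 0x45) = 0xBB; 0x76 ⊕ 0xBB = 0xCD.
C[6]: E(K, 0xCD) = 0x43; 0xEB ⊕ 0x43 = 0xA8.

C[1] = 0x57, C[2] = 0x1A, C[3] = 0x50, C[4] = 0x45, C[5] = 0xCD, C[6] = 0xA8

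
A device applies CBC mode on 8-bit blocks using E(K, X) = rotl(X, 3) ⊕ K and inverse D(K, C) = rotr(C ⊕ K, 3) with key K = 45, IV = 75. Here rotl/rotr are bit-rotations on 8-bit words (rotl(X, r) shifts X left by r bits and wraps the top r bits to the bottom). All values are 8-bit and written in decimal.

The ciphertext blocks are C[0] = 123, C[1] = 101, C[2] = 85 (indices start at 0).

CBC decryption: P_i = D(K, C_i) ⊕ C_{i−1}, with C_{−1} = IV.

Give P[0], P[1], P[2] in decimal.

P[0] = 129, P[1] = 114, P[2] = 106

P[0]: D(K, 123) = 202; 202 ⊕ 75 = 129.
P[1]: D(K, 101) = 9; 9 ⊕ 123 = 114.
P[2]: D(K, 85) = 15; 15 ⊕ 101 = 106.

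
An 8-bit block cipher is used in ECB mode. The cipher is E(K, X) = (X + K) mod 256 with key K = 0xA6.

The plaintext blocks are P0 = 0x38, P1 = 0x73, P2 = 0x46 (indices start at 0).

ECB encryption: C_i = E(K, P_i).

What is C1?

C1 = 0x19

C1: E(K, 0x73) = 0x19.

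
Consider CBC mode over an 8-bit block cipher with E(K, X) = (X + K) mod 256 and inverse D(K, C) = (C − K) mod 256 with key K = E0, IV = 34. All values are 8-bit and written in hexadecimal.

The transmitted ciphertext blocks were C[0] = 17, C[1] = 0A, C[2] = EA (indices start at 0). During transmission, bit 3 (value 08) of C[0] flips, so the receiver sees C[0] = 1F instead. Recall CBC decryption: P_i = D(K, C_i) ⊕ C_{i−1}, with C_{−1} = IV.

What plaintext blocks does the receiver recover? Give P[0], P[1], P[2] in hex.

P[0] = 0B, P[1] = 35, P[2] = 00

Only C[0] changed, to 1F. In CBC, a change in C_i garbles P_i and flips the same bit in P_{i+1}. Decrypting the received ciphertext:
P[0]: D(K, 1F) = 3F; 3F ⊕ 34 = 0B.
P[1]: D(K, 0A) = 2A; 2A ⊕ 1F = 35.
P[2]: D(K, EA) = 0A; 0A ⊕ 0A = 00.
Blocks that differ from the original plaintext: P[0], P[1].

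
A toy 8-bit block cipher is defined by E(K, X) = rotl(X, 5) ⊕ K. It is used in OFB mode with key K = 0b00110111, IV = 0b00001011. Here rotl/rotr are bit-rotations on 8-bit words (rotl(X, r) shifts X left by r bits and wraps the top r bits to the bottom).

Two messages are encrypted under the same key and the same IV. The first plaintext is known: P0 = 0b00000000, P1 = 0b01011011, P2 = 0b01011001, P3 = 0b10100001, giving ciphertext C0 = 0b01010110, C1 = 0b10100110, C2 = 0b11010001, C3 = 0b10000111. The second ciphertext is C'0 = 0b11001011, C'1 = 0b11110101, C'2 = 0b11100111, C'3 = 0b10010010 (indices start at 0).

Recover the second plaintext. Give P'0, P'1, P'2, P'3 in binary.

In OFB with a reused IV, both messages share the same keystream S_i, so C_i ⊕ C'_i = P_i ⊕ P'_i and thus P'_i = P_i ⊕ C_i ⊕ C'_i.
P'0: 0b00000000 ⊕ 0b01010110 ⊕ 0b11001011 = 0b10011101.
P'1: 0b01011011 ⊕ 0b10100110 ⊕ 0b11110101 = 0b00001000.
P'2: 0b01011001 ⊕ 0b11010001 ⊕ 0b11100111 = 0b01101111.
P'3: 0b10100001 ⊕ 0b10000111 ⊕ 0b10010010 = 0b10110100.

P'0 = 0b10011101, P'1 = 0b00001000, P'2 = 0b01101111, P'3 = 0b10110100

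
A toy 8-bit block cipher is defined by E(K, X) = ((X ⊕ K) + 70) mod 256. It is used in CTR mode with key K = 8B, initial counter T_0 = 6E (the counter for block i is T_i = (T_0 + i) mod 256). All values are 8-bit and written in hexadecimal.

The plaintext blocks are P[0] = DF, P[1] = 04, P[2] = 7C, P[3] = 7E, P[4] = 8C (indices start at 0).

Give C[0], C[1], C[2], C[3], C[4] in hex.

CTR encryption: S_i = E(K, T_i) where T_i is the counter for block i; C_i = P_i ⊕ S_i.
C[0]: T = 6E, S = E(K, T) = 55; DF ⊕ 55 = 8A.
C[1]: T = 6F, S = E(K, T) = 54; 04 ⊕ 54 = 50.
C[2]: T = 70, S = E(K, T) = 6B; 7C ⊕ 6B = 17.
C[3]: T = 71, S = E(K, T) = 6A; 7E ⊕ 6A = 14.
C[4]: T = 72, S = E(K, T) = 69; 8C ⊕ 69 = E5.

C[0] = 8A, C[1] = 50, C[2] = 17, C[3] = 14, C[4] = E5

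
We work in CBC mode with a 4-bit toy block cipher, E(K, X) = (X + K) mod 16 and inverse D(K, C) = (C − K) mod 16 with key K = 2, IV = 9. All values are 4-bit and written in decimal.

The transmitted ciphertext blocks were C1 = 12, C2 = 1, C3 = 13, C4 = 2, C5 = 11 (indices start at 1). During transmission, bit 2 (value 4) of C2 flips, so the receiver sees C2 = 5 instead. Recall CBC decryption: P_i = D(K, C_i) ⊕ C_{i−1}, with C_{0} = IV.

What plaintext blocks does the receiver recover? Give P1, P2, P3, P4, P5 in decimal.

P1 = 3, P2 = 15, P3 = 14, P4 = 13, P5 = 11

Only C2 changed, to 5. In CBC, a change in C_i garbles P_i and flips the same bit in P_{i+1}. Decrypting the received ciphertext:
P1: D(K, 12) = 10; 10 ⊕ 9 = 3.
P2: D(K, 5) = 3; 3 ⊕ 12 = 15.
P3: D(K, 13) = 11; 11 ⊕ 5 = 14.
P4: D(K, 2) = 0; 0 ⊕ 13 = 13.
P5: D(K, 11) = 9; 9 ⊕ 2 = 11.
Blocks that differ from the original plaintext: P2, P3.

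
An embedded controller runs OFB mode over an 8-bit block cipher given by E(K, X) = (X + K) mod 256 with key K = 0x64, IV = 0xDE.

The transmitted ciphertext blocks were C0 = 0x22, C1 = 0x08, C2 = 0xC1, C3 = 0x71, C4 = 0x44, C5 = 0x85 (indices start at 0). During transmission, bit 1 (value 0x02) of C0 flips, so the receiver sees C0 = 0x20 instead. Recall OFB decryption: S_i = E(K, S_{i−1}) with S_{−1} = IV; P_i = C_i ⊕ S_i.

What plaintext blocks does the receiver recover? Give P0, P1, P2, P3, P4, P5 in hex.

Only C0 changed, to 0x20. In OFB, a change in C_i flips the same bit in P_i only; the keystream is unaffected. Decrypting the received ciphertext:
P0: S = E(K, 0xDE) = 0x42; 0x20 ⊕ 0x42 = 0x62.
P1: S = E(K, 0x42) = 0xA6; 0x08 ⊕ 0xA6 = 0xAE.
P2: S = E(K, 0xA6) = 0x0A; 0xC1 ⊕ 0x0A = 0xCB.
P3: S = E(K, 0x0A) = 0x6E; 0x71 ⊕ 0x6E = 0x1F.
P4: S = E(K, 0x6E) = 0xD2; 0x44 ⊕ 0xD2 = 0x96.
P5: S = E(K, 0xD2) = 0x36; 0x85 ⊕ 0x36 = 0xB3.
Blocks that differ from the original plaintext: P0.

P0 = 0x62, P1 = 0xAE, P2 = 0xCB, P3 = 0x1F, P4 = 0x96, P5 = 0xB3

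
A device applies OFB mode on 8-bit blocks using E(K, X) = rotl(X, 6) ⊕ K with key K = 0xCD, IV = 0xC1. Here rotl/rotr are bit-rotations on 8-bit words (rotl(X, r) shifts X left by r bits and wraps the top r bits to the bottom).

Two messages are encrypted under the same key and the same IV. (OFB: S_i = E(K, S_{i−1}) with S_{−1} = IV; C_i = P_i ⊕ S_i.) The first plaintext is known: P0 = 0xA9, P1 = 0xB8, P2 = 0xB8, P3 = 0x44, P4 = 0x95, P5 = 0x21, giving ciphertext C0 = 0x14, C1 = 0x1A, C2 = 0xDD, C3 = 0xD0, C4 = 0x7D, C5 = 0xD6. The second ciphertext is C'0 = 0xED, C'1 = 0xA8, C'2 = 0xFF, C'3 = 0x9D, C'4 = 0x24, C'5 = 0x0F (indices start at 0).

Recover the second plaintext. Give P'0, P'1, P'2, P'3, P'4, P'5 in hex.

In OFB with a reused IV, both messages share the same keystream S_i, so C_i ⊕ C'_i = P_i ⊕ P'_i and thus P'_i = P_i ⊕ C_i ⊕ C'_i.
P'0: 0xA9 ⊕ 0x14 ⊕ 0xED = 0x50.
P'1: 0xB8 ⊕ 0x1A ⊕ 0xA8 = 0x0A.
P'2: 0xB8 ⊕ 0xDD ⊕ 0xFF = 0x9A.
P'3: 0x44 ⊕ 0xD0 ⊕ 0x9D = 0x09.
P'4: 0x95 ⊕ 0x7D ⊕ 0x24 = 0xCC.
P'5: 0x21 ⊕ 0xD6 ⊕ 0x0F = 0xF8.

P'0 = 0x50, P'1 = 0x0A, P'2 = 0x9A, P'3 = 0x09, P'4 = 0xCC, P'5 = 0xF8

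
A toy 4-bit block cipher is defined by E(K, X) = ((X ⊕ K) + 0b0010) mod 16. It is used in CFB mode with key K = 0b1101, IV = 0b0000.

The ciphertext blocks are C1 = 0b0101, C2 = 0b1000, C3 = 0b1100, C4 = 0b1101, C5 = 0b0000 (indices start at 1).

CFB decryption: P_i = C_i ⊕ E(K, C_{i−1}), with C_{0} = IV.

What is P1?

P1: E(K, 0b0000) = 0b1111; 0b0101 ⊕ 0b1111 = 0b1010.

P1 = 0b1010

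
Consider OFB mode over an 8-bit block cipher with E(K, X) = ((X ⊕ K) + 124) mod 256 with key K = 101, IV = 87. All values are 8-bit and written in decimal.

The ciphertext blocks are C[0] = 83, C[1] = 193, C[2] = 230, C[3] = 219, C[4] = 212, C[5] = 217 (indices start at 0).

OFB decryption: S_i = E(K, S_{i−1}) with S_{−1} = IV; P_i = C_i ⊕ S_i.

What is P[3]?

P[3] = 172

P[0]: S = E(K, 87) = 174; 83 ⊕ 174 = 253.
P[1]: S = E(K, 174) = 71; 193 ⊕ 71 = 134.
P[2]: S = E(K, 71) = 158; 230 ⊕ 158 = 120.
P[3]: S = E(K, 158) = 119; 219 ⊕ 119 = 172.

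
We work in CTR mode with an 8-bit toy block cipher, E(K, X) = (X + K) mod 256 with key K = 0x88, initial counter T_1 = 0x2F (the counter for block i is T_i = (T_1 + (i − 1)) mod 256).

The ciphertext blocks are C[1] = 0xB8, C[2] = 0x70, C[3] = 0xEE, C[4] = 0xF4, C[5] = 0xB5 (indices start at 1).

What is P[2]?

P[2] = 0xC8

CTR decryption: S_i = E(K, T_i) where T_i is the counter for block i; P_i = C_i ⊕ S_i.
P[2]: T = 0x30, S = E(K, T) = 0xB8; 0x70 ⊕ 0xB8 = 0xC8.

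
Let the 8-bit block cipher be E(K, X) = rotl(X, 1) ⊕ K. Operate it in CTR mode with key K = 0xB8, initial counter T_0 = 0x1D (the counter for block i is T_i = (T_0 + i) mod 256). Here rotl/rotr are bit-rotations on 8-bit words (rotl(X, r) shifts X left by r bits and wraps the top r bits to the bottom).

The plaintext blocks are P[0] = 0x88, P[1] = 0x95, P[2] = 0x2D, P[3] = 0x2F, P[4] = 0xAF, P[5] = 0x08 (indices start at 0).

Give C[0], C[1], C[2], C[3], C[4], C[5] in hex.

CTR encryption: S_i = E(K, T_i) where T_i is the counter for block i; C_i = P_i ⊕ S_i.
C[0]: T = 0x1D, S = E(K, T) = 0x82; 0x88 ⊕ 0x82 = 0x0A.
C[1]: T = 0x1E, S = E(K, T) = 0x84; 0x95 ⊕ 0x84 = 0x11.
C[2]: T = 0x1F, S = E(K, T) = 0x86; 0x2D ⊕ 0x86 = 0xAB.
C[3]: T = 0x20, S = E(K, T) = 0xF8; 0x2F ⊕ 0xF8 = 0xD7.
C[4]: T = 0x21, S = E(K, T) = 0xFA; 0xAF ⊕ 0xFA = 0x55.
C[5]: T = 0x22, S = E(K, T) = 0xFC; 0x08 ⊕ 0xFC = 0xF4.

C[0] = 0x0A, C[1] = 0x11, C[2] = 0xAB, C[3] = 0xD7, C[4] = 0x55, C[5] = 0xF4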